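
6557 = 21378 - 14821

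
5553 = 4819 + 734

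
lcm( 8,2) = 8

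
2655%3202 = 2655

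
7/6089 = 7/6089 = 0.00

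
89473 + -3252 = 86221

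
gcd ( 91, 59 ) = 1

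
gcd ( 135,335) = 5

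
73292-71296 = 1996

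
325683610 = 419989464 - 94305854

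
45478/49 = 45478/49 =928.12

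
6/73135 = 6/73135=0.00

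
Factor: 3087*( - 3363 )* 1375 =-3^3*5^3*7^3*11^1*19^1*  59^1 = - 14274673875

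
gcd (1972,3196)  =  68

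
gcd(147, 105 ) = 21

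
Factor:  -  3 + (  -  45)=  - 2^4*3^1 = -  48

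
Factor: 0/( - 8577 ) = 0 = 0^1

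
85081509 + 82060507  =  167142016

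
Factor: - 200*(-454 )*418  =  37954400  =  2^5*5^2*11^1*19^1*227^1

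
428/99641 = 428/99641 = 0.00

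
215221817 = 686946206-471724389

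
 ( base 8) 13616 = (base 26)8NO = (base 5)143110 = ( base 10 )6030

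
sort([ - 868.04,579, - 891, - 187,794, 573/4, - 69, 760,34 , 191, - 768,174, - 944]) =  [ - 944,  -  891, - 868.04,- 768, - 187, - 69, 34,573/4, 174,191,579, 760, 794]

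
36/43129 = 36/43129=0.00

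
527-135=392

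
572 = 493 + 79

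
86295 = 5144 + 81151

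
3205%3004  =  201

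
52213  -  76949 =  - 24736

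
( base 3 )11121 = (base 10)124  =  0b1111100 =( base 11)103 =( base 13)97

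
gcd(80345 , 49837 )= 1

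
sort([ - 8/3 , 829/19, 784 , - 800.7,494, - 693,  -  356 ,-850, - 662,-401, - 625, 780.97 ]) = [ - 850 , - 800.7,- 693, - 662, - 625, - 401, - 356, - 8/3,829/19 , 494, 780.97, 784 ] 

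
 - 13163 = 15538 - 28701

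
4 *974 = 3896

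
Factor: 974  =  2^1*487^1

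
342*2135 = 730170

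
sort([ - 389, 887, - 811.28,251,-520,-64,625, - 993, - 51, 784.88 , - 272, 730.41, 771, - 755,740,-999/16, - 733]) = [ - 993, - 811.28, -755, - 733, - 520, - 389, - 272,-64, - 999/16,-51, 251, 625, 730.41  ,  740, 771, 784.88,887 ] 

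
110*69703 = 7667330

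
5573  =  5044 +529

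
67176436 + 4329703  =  71506139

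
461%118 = 107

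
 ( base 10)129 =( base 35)3O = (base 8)201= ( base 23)5e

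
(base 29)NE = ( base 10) 681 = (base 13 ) 405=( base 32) l9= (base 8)1251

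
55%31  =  24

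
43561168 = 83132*524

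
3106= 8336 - 5230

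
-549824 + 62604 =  - 487220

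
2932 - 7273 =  - 4341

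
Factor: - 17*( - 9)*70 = 10710  =  2^1*3^2*  5^1*7^1 * 17^1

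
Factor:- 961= -31^2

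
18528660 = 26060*711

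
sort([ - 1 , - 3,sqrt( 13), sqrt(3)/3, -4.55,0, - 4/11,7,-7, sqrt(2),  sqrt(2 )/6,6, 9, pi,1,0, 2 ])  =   [ - 7, - 4.55, - 3, - 1, - 4/11,0, 0,sqrt(2 ) /6, sqrt( 3) /3 , 1, sqrt (2),  2,pi, sqrt(13), 6,7,9] 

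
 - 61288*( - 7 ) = 429016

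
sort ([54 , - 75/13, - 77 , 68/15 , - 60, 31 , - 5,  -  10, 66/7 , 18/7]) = [ - 77,-60 ,-10, - 75/13,  -  5, 18/7, 68/15, 66/7,31, 54]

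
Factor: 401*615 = 3^1* 5^1*41^1*401^1 = 246615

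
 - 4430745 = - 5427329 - -996584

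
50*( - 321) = -16050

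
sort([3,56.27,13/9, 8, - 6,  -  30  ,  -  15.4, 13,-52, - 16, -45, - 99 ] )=[- 99, - 52, -45, - 30 , - 16,-15.4, - 6 , 13/9,3, 8, 13, 56.27 ]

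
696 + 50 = 746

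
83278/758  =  41639/379= 109.87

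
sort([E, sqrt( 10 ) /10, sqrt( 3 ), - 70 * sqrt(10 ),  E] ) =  [ - 70*sqrt( 10),sqrt( 10) /10 , sqrt( 3 ), E, E]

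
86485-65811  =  20674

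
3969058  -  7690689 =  - 3721631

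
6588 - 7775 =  - 1187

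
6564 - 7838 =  - 1274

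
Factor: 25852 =2^2 * 23^1*281^1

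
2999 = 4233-1234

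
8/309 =8/309 = 0.03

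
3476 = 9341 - 5865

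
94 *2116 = 198904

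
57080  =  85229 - 28149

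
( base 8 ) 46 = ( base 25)1D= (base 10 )38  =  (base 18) 22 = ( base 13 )2c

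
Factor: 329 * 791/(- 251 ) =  - 7^2*47^1*113^1*251^(-1 ) =-260239/251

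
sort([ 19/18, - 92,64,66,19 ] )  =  [ - 92,19/18,19,64,66]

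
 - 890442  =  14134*( - 63) 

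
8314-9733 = -1419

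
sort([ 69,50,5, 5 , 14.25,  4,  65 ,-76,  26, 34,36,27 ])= [-76,4 , 5,5,14.25, 26,27,34 , 36,  50, 65, 69 ]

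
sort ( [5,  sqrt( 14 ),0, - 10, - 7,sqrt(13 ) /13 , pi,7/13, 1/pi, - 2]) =[  -  10, -7, - 2,0,  sqrt ( 13) /13,1/pi,7/13,pi, sqrt(  14 ), 5]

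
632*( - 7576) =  - 4788032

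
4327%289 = 281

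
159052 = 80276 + 78776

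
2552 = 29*88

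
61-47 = 14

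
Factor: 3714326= 2^1*7^1*11^1*89^1*271^1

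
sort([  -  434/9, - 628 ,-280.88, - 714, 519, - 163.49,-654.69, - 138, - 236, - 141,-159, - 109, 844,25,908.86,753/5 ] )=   [-714,  -  654.69,  -  628, - 280.88, -236,-163.49, - 159,-141,  -  138 ,-109,- 434/9, 25,753/5,  519, 844, 908.86]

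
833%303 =227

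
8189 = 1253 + 6936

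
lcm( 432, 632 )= 34128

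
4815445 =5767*835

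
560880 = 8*70110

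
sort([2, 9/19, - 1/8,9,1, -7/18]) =[ - 7/18, - 1/8,9/19,1, 2,9]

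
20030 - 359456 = -339426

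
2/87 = 2/87 = 0.02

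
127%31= 3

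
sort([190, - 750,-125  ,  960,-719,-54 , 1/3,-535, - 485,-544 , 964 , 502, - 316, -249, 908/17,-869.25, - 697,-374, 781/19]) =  [- 869.25,  -  750, - 719 , - 697, - 544, - 535, -485, - 374,-316,-249, - 125, - 54, 1/3,781/19,908/17,190,  502, 960,964]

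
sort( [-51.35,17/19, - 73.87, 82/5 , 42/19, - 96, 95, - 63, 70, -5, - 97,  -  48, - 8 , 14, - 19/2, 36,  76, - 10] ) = [ - 97, - 96, - 73.87,-63,  -  51.35, - 48, - 10,  -  19/2,-8, - 5, 17/19, 42/19, 14, 82/5,36, 70,  76, 95]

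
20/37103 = 20/37103 = 0.00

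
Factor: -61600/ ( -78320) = 70/89 = 2^1*5^1 * 7^1*89^ ( -1) 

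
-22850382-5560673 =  - 28411055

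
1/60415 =1/60415 = 0.00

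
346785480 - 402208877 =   -  55423397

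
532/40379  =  532/40379 = 0.01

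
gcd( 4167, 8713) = 1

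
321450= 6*53575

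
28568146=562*50833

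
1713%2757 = 1713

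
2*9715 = 19430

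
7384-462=6922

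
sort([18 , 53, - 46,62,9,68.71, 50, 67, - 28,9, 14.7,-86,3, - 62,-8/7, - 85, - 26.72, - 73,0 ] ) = [ - 86, - 85, - 73, -62,-46, - 28 , - 26.72, - 8/7,0,  3,9, 9,14.7, 18, 50,53,62, 67,68.71] 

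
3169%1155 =859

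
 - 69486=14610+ - 84096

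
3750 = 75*50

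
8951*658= 5889758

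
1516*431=653396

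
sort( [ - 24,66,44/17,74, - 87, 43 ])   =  [ - 87, - 24, 44/17,43,66, 74 ]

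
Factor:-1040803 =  - 1040803^1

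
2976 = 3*992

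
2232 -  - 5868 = 8100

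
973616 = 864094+109522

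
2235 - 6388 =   -  4153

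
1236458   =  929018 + 307440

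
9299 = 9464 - 165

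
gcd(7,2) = 1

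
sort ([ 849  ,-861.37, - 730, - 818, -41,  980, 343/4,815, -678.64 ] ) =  [ - 861.37, - 818, - 730, - 678.64,- 41, 343/4, 815, 849, 980 ]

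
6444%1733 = 1245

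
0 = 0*67239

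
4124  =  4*1031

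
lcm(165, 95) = 3135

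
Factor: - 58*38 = -2^2*19^1 *29^1 = - 2204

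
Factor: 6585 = 3^1*5^1*439^1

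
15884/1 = 15884 = 15884.00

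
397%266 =131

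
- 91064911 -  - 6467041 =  - 84597870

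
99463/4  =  99463/4 = 24865.75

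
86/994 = 43/497 = 0.09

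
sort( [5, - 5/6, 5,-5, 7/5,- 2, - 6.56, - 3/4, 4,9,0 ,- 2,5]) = [-6.56, - 5, - 2, - 2, - 5/6, - 3/4, 0, 7/5, 4,5, 5,5, 9 ] 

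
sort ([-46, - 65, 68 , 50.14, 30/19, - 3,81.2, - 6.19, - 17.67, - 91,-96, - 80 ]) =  [ - 96, - 91, - 80, -65 , - 46 , - 17.67, - 6.19, - 3, 30/19, 50.14,68,81.2 ]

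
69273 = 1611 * 43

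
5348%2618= 112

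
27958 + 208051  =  236009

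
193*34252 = 6610636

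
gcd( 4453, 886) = 1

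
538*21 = 11298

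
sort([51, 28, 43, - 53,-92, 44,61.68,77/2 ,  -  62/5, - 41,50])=[ - 92,  -  53,-41, - 62/5 , 28, 77/2, 43, 44, 50,51, 61.68] 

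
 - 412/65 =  - 7 + 43/65 = - 6.34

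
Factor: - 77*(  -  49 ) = 3773=7^3*11^1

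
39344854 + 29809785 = 69154639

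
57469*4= 229876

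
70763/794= 89 + 97/794 = 89.12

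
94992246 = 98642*963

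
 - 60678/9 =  - 6742 = -  6742.00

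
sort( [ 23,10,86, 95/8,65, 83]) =[ 10,95/8,23, 65,83,86]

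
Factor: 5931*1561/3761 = 3^2*7^1*223^1*659^1*3761^(- 1 ) = 9258291/3761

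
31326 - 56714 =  - 25388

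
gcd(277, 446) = 1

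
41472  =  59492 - 18020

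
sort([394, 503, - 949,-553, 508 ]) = [ - 949, - 553,394,503, 508 ] 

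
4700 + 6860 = 11560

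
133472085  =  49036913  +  84435172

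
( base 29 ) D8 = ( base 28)dl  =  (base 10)385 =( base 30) cp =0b110000001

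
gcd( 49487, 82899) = 1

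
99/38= 2  +  23/38 = 2.61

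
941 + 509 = 1450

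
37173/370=37173/370=100.47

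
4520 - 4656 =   -  136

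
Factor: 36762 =2^1 * 3^1*11^1*557^1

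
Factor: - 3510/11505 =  -18/59 = -2^1*3^2 * 59^( - 1 ) 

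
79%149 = 79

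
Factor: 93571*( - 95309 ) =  - 8918158439 = - 137^1 *191^1*499^1*683^1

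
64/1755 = 64/1755 = 0.04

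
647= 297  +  350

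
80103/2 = 80103/2 = 40051.50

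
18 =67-49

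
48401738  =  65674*737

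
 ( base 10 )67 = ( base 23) 2L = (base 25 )2h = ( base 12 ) 57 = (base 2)1000011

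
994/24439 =994/24439 =0.04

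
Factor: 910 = 2^1*5^1*7^1*13^1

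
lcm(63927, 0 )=0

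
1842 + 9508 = 11350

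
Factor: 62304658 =2^1 * 13^1*2396333^1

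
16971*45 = 763695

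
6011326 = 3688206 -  - 2323120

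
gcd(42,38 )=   2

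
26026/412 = 13013/206 = 63.17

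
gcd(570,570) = 570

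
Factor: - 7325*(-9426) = 2^1*3^1*5^2*293^1*1571^1 = 69045450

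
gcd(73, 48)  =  1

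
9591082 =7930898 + 1660184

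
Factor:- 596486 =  - 2^1*11^1*19^1*1427^1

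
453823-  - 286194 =740017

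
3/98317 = 3/98317 = 0.00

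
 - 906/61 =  - 906/61 = - 14.85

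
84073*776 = 65240648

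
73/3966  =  73/3966 = 0.02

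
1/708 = 1/708 = 0.00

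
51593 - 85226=-33633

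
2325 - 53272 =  - 50947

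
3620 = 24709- 21089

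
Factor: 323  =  17^1*19^1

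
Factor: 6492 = 2^2*3^1*541^1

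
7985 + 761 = 8746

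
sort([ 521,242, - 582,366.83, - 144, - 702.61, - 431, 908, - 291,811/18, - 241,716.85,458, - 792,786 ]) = [ - 792  , - 702.61, - 582,-431, - 291 , - 241, - 144,811/18,242 , 366.83,458,521,716.85,  786,908 ]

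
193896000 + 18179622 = 212075622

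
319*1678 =535282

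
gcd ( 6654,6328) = 2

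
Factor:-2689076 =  - 2^2*13^1*51713^1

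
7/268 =7/268 = 0.03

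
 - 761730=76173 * (-10) 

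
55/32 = 55/32 = 1.72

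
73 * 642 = 46866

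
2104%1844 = 260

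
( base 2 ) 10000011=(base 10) 131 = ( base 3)11212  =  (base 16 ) 83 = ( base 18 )75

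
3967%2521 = 1446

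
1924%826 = 272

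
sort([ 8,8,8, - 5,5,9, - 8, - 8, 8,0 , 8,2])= [ - 8, - 8, - 5, 0, 2,  5,8, 8, 8, 8 , 8, 9 ] 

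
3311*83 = 274813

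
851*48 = 40848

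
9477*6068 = 57506436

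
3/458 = 3/458=0.01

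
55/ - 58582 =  - 55/58582  =  - 0.00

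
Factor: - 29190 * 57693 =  - 2^1*3^2 * 5^1*7^1*139^1*19231^1 = - 1684058670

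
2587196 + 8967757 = 11554953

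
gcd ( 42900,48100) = 1300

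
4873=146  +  4727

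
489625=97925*5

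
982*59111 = 58047002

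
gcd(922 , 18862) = 2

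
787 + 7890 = 8677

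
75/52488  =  25/17496 = 0.00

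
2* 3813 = 7626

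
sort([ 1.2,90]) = [ 1.2,90]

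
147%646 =147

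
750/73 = 750/73 = 10.27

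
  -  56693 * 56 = -3174808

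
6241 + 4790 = 11031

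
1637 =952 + 685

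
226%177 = 49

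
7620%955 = 935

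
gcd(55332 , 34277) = 1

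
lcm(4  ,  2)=4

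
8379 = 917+7462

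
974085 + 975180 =1949265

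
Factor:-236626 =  - 2^1*13^1* 19^1*479^1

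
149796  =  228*657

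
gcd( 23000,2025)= 25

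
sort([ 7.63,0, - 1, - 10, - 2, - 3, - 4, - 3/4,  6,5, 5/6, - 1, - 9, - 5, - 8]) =[ - 10, - 9,-8, - 5, - 4, - 3, - 2, - 1,-1, - 3/4, 0, 5/6,5, 6,7.63 ]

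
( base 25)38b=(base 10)2086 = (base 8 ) 4046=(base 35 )1ol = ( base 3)2212021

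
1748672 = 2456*712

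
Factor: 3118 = 2^1*1559^1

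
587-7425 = -6838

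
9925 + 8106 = 18031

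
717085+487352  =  1204437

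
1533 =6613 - 5080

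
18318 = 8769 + 9549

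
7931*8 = 63448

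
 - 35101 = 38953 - 74054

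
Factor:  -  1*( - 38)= 38=2^1*19^1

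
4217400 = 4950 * 852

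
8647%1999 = 651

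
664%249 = 166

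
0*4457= 0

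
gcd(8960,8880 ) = 80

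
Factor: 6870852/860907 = 2^2*3^2*113^1*347^ (  -  1 ) *563^1*827^( -1)  =  2290284/286969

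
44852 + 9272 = 54124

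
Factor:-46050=-2^1*3^1*5^2*307^1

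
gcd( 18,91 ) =1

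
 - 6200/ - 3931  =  6200/3931  =  1.58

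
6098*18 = 109764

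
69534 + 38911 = 108445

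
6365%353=11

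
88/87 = 1 + 1/87 = 1.01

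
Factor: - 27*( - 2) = 54 = 2^1*3^3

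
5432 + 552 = 5984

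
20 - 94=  - 74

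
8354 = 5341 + 3013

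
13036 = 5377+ 7659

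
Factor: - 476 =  - 2^2*7^1*17^1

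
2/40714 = 1/20357 = 0.00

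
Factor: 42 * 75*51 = 160650=2^1 * 3^3 * 5^2* 7^1*17^1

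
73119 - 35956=37163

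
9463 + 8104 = 17567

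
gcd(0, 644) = 644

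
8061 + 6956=15017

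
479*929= 444991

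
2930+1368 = 4298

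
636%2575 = 636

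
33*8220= 271260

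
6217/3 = 2072 +1/3= 2072.33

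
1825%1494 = 331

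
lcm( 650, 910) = 4550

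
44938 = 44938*1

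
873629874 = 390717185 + 482912689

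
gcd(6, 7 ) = 1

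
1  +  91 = 92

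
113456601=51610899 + 61845702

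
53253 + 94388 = 147641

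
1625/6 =1625/6 = 270.83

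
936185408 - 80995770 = 855189638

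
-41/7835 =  - 41/7835 = -0.01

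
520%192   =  136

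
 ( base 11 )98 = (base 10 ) 107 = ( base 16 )6b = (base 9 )128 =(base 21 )52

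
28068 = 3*9356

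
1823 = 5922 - 4099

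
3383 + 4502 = 7885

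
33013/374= 33013/374= 88.27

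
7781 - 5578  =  2203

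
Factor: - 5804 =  - 2^2*1451^1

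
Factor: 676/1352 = 1/2 =2^(  -  1 ) 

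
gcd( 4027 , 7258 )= 1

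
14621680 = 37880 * 386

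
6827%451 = 62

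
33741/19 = 1775 + 16/19 = 1775.84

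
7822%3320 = 1182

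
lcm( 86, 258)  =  258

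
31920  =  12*2660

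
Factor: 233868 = 2^2*3^1*19489^1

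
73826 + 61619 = 135445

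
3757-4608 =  -851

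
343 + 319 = 662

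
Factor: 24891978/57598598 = 3^1*17^1*53^( - 1 )*73^1*3343^1 * 543383^(-1 )=12445989/28799299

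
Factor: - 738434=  - 2^1 * 421^1* 877^1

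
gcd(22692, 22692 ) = 22692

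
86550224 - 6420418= 80129806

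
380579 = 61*6239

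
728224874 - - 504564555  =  1232789429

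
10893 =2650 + 8243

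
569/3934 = 569/3934= 0.14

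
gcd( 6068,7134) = 82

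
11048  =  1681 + 9367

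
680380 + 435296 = 1115676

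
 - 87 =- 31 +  - 56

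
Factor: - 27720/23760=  - 7/6 = -  2^( - 1)*3^( - 1 )*7^1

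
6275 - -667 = 6942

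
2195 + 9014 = 11209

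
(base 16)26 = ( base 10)38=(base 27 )1B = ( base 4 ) 212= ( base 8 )46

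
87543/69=29181/23 = 1268.74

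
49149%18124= 12901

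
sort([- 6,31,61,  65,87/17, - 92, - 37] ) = [ - 92, - 37,  -  6,  87/17  ,  31,61,65]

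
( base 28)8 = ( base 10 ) 8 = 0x8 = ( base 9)8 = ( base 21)8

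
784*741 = 580944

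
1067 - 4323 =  - 3256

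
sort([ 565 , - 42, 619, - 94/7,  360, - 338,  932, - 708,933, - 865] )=[ - 865, - 708,-338, - 42, - 94/7,360, 565,619,  932, 933] 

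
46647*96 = 4478112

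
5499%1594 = 717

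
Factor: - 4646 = - 2^1*23^1*101^1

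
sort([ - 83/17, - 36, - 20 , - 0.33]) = [- 36, - 20,  -  83/17 , -0.33 ]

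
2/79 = 2/79 = 0.03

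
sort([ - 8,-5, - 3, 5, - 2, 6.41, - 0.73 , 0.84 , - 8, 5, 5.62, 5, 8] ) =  [-8,- 8, - 5, - 3, - 2, - 0.73, 0.84,5,5, 5, 5.62,6.41, 8] 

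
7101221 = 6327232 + 773989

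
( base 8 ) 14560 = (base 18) 121E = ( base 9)8835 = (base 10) 6512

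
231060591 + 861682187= 1092742778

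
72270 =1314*55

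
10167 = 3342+6825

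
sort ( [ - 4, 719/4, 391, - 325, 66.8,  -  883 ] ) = [ -883, - 325, - 4,66.8  ,  719/4, 391]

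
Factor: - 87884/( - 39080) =2^ ( - 1 )*5^( - 1) * 127^1*173^1*977^( - 1 )  =  21971/9770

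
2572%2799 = 2572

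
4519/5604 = 4519/5604  =  0.81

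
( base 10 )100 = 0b1100100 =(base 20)50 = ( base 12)84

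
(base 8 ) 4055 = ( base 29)2e5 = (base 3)2212112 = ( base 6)13405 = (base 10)2093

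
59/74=59/74 = 0.80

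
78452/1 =78452 = 78452.00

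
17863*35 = 625205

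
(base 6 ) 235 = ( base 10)95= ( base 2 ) 1011111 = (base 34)2r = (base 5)340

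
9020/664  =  2255/166 = 13.58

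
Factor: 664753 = 19^1*59^1 * 593^1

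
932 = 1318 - 386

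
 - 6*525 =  - 3150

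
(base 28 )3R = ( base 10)111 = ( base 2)1101111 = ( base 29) 3o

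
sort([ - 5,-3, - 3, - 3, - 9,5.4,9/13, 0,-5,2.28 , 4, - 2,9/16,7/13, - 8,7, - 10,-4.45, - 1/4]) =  [ - 10,-9, - 8, - 5,-5, - 4.45,- 3, - 3, - 3, - 2,  -  1/4,0, 7/13,9/16,9/13,2.28, 4, 5.4, 7]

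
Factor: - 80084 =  - 2^2*  20021^1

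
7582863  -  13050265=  - 5467402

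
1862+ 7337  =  9199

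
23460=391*60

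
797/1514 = 797/1514 = 0.53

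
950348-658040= 292308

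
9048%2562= 1362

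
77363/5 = 77363/5 = 15472.60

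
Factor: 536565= 3^1 * 5^1*35771^1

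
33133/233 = 33133/233 = 142.20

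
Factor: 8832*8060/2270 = 2^8*3^1 * 13^1 * 23^1 * 31^1*227^(-1 ) = 7118592/227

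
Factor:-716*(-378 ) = 2^3*3^3*7^1*179^1 = 270648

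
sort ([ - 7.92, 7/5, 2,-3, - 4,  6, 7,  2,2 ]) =[ - 7.92, - 4, - 3, 7/5, 2,  2,2,  6,7]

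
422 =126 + 296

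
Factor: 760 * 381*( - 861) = -249311160 = - 2^3*3^2*5^1*7^1*19^1 * 41^1*127^1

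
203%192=11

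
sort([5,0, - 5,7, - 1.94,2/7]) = [ - 5, - 1.94,  0, 2/7, 5,  7] 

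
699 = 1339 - 640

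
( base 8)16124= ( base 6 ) 53324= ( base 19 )111d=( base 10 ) 7252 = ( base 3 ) 100221121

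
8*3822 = 30576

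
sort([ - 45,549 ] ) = [ - 45,549]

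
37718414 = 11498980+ 26219434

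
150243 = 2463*61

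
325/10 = 32+ 1/2 = 32.50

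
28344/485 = 58+214/485 = 58.44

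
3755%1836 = 83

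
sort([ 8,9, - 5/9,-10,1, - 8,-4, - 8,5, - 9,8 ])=[-10, - 9, - 8, - 8, - 4, - 5/9,  1 , 5, 8,8, 9]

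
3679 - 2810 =869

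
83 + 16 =99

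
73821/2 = 73821/2=36910.50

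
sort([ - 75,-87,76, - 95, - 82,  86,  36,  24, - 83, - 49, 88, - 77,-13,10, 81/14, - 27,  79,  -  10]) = [ - 95,- 87,- 83, - 82,-77, - 75, - 49, - 27, - 13, -10,  81/14,10,24 , 36,76,79,  86,88] 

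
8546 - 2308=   6238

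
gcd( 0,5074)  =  5074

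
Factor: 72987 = 3^1 * 24329^1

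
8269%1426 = 1139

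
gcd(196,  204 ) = 4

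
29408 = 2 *14704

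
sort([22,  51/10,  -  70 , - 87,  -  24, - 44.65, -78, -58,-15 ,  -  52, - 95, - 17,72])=[  -  95,- 87, -78,  -  70, - 58, - 52, - 44.65,-24,-17, -15,51/10,22, 72 ]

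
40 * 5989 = 239560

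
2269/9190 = 2269/9190 = 0.25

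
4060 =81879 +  - 77819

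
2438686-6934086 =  - 4495400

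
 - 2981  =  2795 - 5776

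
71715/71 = 71715/71= 1010.07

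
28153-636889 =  - 608736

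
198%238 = 198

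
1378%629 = 120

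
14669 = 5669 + 9000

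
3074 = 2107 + 967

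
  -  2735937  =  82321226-85057163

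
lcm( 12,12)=12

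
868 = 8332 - 7464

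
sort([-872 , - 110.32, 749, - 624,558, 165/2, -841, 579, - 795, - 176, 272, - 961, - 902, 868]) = [ - 961, - 902,-872, - 841, - 795, - 624, - 176,-110.32,165/2, 272,558 , 579, 749, 868]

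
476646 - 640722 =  - 164076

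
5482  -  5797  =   - 315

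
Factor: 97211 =41^1*  2371^1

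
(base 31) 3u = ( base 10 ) 123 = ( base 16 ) 7B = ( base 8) 173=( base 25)4n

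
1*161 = 161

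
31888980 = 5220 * 6109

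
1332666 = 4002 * 333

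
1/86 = 1/86 = 0.01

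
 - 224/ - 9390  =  112/4695 = 0.02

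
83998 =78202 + 5796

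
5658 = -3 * ( - 1886)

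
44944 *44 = 1977536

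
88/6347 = 8/577  =  0.01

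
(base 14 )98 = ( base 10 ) 134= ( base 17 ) 7F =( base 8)206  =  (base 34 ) 3W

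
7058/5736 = 3529/2868  =  1.23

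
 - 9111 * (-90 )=819990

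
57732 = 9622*6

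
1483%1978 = 1483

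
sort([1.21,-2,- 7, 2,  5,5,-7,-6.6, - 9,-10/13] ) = [  -  9,-7,-7,-6.6 ,-2,-10/13,1.21,2,5 , 5]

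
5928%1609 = 1101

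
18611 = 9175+9436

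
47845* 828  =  39615660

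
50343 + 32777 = 83120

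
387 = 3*129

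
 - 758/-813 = 758/813 = 0.93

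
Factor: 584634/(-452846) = -417/323 = - 3^1*17^(-1)*19^( - 1)*139^1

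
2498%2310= 188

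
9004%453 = 397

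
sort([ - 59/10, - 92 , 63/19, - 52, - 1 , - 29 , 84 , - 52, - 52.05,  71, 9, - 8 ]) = [ - 92,-52.05, - 52, - 52, - 29, - 8 , - 59/10 , - 1,63/19, 9, 71,  84 ]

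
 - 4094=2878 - 6972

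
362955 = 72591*5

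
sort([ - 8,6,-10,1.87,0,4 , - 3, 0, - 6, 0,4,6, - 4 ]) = [ - 10, - 8,-6,  -  4,- 3,0,0,0 , 1.87, 4, 4, 6,6]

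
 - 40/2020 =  - 2/101  =  - 0.02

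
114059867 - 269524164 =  - 155464297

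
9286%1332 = 1294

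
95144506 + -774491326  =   - 679346820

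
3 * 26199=78597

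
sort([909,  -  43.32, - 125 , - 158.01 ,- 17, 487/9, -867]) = [-867  , - 158.01, - 125, - 43.32,-17, 487/9, 909 ] 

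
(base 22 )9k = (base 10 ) 218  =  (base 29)7F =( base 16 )da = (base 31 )71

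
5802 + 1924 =7726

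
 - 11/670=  - 1 + 659/670 = - 0.02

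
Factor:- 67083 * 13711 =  - 3^1*59^1*379^1*13711^1= - 919775013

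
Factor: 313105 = 5^1*13^1*4817^1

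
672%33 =12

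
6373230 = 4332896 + 2040334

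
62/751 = 62/751 = 0.08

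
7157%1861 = 1574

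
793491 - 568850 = 224641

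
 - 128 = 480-608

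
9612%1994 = 1636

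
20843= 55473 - 34630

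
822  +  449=1271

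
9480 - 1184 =8296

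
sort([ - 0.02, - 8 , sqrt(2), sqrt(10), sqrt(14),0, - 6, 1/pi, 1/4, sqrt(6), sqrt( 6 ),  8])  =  [ - 8,-6 ,  -  0.02,  0, 1/4, 1/pi, sqrt(2 ), sqrt(6),sqrt( 6 ), sqrt( 10 ), sqrt ( 14 ),8]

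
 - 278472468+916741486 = 638269018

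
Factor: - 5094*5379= -2^1*3^3*11^1*163^1*283^1 = - 27400626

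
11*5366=59026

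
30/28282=15/14141 = 0.00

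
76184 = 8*9523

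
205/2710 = 41/542 = 0.08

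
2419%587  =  71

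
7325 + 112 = 7437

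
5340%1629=453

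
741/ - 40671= - 1 + 13310/13557 =- 0.02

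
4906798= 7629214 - 2722416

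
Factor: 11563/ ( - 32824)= - 2^( - 3)*11^( - 1)*31^1= -31/88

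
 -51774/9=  - 17258/3 =- 5752.67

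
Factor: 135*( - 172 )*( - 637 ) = 2^2*3^3*5^1*7^2*13^1*43^1 = 14791140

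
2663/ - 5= - 2663/5 = - 532.60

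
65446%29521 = 6404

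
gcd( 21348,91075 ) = 1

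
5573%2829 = 2744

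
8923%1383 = 625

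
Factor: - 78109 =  - 19^1 * 4111^1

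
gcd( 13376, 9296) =16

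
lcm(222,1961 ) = 11766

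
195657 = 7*27951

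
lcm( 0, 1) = 0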